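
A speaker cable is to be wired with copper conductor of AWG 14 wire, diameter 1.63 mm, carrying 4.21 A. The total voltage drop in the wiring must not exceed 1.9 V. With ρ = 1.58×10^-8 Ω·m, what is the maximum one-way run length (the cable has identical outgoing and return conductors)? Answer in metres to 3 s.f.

29.8 m

A = π(1.63/2 mm)² = π(8.1500e-04 m)² = 2.087e-06 m²
L_max = V_max·A/(2·ρI) = (1.9)(2.087e-06)/(2×1.58×10^-8×4.21) = 29.8 m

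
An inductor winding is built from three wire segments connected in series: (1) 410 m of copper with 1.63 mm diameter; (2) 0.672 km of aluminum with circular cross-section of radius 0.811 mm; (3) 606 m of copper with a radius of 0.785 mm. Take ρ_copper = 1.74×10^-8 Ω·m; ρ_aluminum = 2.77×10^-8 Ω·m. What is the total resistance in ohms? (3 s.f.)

Seg 1: A = π(d/2)² = π(8.1500e-04 m)² = 2.087e-06 m²
R_1 = (1.74×10^-8)(410)/(2.087e-06) = 3.419 Ω
Seg 2: A = πr² = π(8.1100e-04 m)² = 2.066e-06 m²
R_2 = (2.77×10^-8)(672)/(2.066e-06) = 9.009 Ω
Seg 3: A = πr² = π(7.8500e-04 m)² = 1.936e-06 m²
R_3 = (1.74×10^-8)(606)/(1.936e-06) = 5.447 Ω
R_total = R_1 + R_2 + R_3 = 17.9 Ω

17.9 Ω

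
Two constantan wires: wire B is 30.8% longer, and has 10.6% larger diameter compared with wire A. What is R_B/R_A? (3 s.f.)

1.07

R ∝ L/d², so R_B/R_A = (1 + 30.8/100) × (1 + 10.6/100)⁻²
= 1.308 × 0.8175 = 1.07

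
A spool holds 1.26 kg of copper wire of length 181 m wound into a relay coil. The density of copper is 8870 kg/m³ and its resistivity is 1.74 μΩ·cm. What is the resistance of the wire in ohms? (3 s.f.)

4.01 Ω

ρ = 1.74 μΩ·cm = 1.74×10^-8 Ω·m
A = m/(density·L) = 1.26/(8870×181) = 7.8482e-07 m²
R = ρL/A = (1.74×10^-8)(181)/(7.8482e-07) = 4.01 Ω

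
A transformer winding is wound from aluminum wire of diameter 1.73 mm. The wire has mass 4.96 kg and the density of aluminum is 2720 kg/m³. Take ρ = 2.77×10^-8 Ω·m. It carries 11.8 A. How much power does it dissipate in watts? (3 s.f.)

A = π(d/2)² = π(8.6500e-04 m)² = 2.3506e-06 m²
L = m/(density·A) = 4.96/(2720×2.3506e-06) = 775.8 m
R = ρL/A = (2.77×10^-8)(775.8)/(2.3506e-06) = 9.142 Ω
P = I²R = (11.8)² × 9.142 = 1270 W

1270 W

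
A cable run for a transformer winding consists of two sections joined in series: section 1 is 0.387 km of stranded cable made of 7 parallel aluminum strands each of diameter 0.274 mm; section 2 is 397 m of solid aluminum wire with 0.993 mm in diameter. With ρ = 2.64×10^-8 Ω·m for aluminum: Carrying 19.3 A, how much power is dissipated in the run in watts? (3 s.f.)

14300 W

Section 1: A_strand = π(1.3700e-04)² = 5.896e-08 m²; R₁ = ρL/(N·A_s) = (2.64×10^-8)(387)/(7×5.896e-08) = 24.75 Ω
Section 2: A = π(d/2)² = π(4.9650e-04 m)² = 7.744e-07 m²
R₂ = (2.64×10^-8)(397)/(7.744e-07) = 13.53 Ω
R = R₁ + R₂ = 38.29 Ω
P = I²R = (19.3)² × 38.29 = 14300 W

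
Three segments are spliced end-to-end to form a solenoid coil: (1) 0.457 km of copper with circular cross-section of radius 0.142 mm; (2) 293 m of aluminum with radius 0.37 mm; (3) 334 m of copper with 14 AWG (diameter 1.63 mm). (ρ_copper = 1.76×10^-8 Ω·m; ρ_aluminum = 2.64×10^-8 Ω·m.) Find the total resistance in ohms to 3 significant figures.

Seg 1: A = πr² = π(1.4200e-04 m)² = 6.335e-08 m²
R_1 = (1.76×10^-8)(457)/(6.335e-08) = 127 Ω
Seg 2: A = πr² = π(3.7000e-04 m)² = 4.301e-07 m²
R_2 = (2.64×10^-8)(293)/(4.301e-07) = 17.99 Ω
Seg 3: A = π(1.63/2 mm)² = π(8.1500e-04 m)² = 2.087e-06 m²
R_3 = (1.76×10^-8)(334)/(2.087e-06) = 2.817 Ω
R_total = R_1 + R_2 + R_3 = 148 Ω

148 Ω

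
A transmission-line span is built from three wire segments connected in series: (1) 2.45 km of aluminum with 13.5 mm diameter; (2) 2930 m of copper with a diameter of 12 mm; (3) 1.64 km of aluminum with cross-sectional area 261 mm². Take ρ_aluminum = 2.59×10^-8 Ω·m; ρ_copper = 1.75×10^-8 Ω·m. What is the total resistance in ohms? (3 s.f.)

1.06 Ω

Seg 1: A = π(d/2)² = π(6.7500e-03 m)² = 1.431e-04 m²
R_1 = (2.59×10^-8)(2450)/(1.431e-04) = 0.4433 Ω
Seg 2: A = π(d/2)² = π(6.0000e-03 m)² = 1.131e-04 m²
R_2 = (1.75×10^-8)(2930)/(1.131e-04) = 0.4534 Ω
Seg 3: A = 261 mm² = 2.610e-04 m²
R_3 = (2.59×10^-8)(1640)/(2.610e-04) = 0.1627 Ω
R_total = R_1 + R_2 + R_3 = 1.06 Ω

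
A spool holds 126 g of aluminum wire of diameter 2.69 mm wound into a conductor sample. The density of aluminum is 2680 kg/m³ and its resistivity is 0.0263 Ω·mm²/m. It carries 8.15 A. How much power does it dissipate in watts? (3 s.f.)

2.54 W

ρ = 0.0263 Ω·mm²/m = 2.63×10^-8 Ω·m
A = π(d/2)² = π(1.3450e-03 m)² = 5.6832e-06 m²
L = m/(density·A) = 0.126/(2680×5.6832e-06) = 8.273 m
R = ρL/A = (2.63×10^-8)(8.273)/(5.6832e-06) = 0.03828 Ω
P = I²R = (8.15)² × 0.03828 = 2.54 W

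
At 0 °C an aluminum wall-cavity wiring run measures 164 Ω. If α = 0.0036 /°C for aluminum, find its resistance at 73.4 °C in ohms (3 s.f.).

ΔT = 73.4 − 0 = 73.4 °C
R = R₀(1 + αΔT) = 164 × (1 + 0.0036×73.4) = 164 × 1.264 = 207 Ω

207 Ω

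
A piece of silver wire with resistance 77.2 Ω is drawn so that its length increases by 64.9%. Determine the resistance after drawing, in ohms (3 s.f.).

k = 1 + 64.9/100 = 1.649; volume constant ⇒ A' = A/k, so R' = k²R.
R' = 2.719 × 77.2 = 210 Ω

210 Ω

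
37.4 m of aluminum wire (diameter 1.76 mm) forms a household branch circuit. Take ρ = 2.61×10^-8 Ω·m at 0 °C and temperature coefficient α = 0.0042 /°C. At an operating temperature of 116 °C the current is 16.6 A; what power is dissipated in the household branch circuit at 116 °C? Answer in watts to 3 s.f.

164 W

A = π(d/2)² = π(8.8000e-04 m)² = 2.433e-06 m²
R₍0₎ = ρL/A = (2.61×10^-8)(37.4)/(2.433e-06) = 0.4012 Ω
R₍116₎ = R₍0₎(1 + αΔT) = 0.4012 × (1 + 0.0042×116) = 0.5967 Ω
P = I²R = (16.6)² × 0.5967 = 164 W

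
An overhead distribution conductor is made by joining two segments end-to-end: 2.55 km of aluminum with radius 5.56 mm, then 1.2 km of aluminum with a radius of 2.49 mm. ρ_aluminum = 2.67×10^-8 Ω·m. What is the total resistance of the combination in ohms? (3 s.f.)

Segment 1: A = πr² = π(5.5600e-03 m)² = 9.712e-05 m²
R₁ = ρL/A = (2.67×10^-8)(2550)/(9.712e-05) = 0.7011 Ω
Segment 2: A = πr² = π(2.4900e-03 m)² = 1.948e-05 m²
R₂ = (2.67×10^-8)(1200)/(1.948e-05) = 1.645 Ω
R = R₁ + R₂ = 2.35 Ω

2.35 Ω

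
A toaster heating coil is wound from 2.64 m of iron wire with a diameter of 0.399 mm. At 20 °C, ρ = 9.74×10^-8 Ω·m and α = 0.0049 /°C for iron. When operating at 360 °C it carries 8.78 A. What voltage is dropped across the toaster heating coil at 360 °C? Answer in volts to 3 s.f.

48.1 V

A = π(d/2)² = π(1.9950e-04 m)² = 1.250e-07 m²
R₍20₎ = ρL/A = (9.74×10^-8)(2.64)/(1.250e-07) = 2.056 Ω
R₍360₎ = R₍20₎(1 + αΔT) = 2.056 × (1 + 0.0049×340) = 5.483 Ω
V = IR = 8.78 × 5.483 = 48.1 V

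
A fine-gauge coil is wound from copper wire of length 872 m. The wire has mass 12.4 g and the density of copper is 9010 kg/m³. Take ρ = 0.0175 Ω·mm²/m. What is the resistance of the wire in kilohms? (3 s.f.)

9.67 kΩ

ρ = 0.0175 Ω·mm²/m = 1.75×10^-8 Ω·m
A = m/(density·L) = 0.0124/(9010×872) = 1.5783e-09 m²
R = ρL/A = (1.75×10^-8)(872)/(1.5783e-09) = 9.67 kΩ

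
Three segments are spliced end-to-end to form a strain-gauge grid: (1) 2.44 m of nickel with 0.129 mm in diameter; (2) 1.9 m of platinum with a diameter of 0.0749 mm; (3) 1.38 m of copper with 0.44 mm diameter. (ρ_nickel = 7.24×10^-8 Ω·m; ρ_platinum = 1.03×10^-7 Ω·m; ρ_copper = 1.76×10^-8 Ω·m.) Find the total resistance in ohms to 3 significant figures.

58.1 Ω

Seg 1: A = π(d/2)² = π(6.4500e-05 m)² = 1.307e-08 m²
R_1 = (7.24×10^-8)(2.44)/(1.307e-08) = 13.52 Ω
Seg 2: A = π(d/2)² = π(3.7450e-05 m)² = 4.406e-09 m²
R_2 = (1.03×10^-7)(1.9)/(4.406e-09) = 44.42 Ω
Seg 3: A = π(d/2)² = π(2.2000e-04 m)² = 1.521e-07 m²
R_3 = (1.76×10^-8)(1.38)/(1.521e-07) = 0.1597 Ω
R_total = R_1 + R_2 + R_3 = 58.1 Ω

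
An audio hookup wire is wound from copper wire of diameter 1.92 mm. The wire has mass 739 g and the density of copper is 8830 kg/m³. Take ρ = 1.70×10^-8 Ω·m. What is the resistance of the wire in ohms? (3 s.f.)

0.170 Ω

A = π(d/2)² = π(9.6000e-04 m)² = 2.8953e-06 m²
L = m/(density·A) = 0.739/(8830×2.8953e-06) = 28.91 m
R = ρL/A = (1.70×10^-8)(28.91)/(2.8953e-06) = 0.170 Ω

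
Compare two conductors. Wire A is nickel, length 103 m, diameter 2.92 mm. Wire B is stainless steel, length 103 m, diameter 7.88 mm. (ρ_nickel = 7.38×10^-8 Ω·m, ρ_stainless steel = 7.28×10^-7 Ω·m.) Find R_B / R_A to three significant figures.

1.35

R ∝ ρL/d², so R_B/R_A = (ρ_B/ρ_A) × (d_A/d_B)²
= (7.28×10^-7/7.38×10^-8) × (2.92/7.88)² = 1.35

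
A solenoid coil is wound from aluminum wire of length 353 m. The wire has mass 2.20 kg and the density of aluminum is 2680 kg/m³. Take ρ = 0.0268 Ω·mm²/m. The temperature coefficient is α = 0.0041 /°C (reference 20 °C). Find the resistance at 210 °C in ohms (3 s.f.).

7.24 Ω

ρ = 0.0268 Ω·mm²/m = 2.68×10^-8 Ω·m
A = m/(density·L) = 2.2/(2680×353) = 2.3255e-06 m²
R = ρL/A = (2.68×10^-8)(353)/(2.3255e-06) = 4.068 Ω
R(210 °C) = 4.068 × (1 + 0.0041×190) = 7.24 Ω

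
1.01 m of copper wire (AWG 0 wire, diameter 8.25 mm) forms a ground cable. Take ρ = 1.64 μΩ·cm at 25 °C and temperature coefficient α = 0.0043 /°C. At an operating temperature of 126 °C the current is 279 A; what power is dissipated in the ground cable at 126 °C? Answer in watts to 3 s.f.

ρ = 1.64 μΩ·cm = 1.64×10^-8 Ω·m
A = π(8.25/2 mm)² = π(4.1250e-03 m)² = 5.346e-05 m²
R₍25₎ = ρL/A = (1.64×10^-8)(1.01)/(5.346e-05) = 3.099×10^-4 Ω
R₍126₎ = R₍25₎(1 + αΔT) = 3.099×10^-4 × (1 + 0.0043×101) = 4.444×10^-4 Ω
P = I²R = (279)² × 4.444×10^-4 = 34.6 W

34.6 W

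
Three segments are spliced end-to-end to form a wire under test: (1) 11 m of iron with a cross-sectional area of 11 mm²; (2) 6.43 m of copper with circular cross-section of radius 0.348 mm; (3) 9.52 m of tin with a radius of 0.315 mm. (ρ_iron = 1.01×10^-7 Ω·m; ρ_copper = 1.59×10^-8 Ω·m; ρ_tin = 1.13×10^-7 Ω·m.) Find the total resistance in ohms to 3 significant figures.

Seg 1: A = 11 mm² = 1.100e-05 m²
R_1 = (1.01×10^-7)(11)/(1.100e-05) = 0.101 Ω
Seg 2: A = πr² = π(3.4800e-04 m)² = 3.805e-07 m²
R_2 = (1.59×10^-8)(6.43)/(3.805e-07) = 0.2687 Ω
Seg 3: A = πr² = π(3.1500e-04 m)² = 3.117e-07 m²
R_3 = (1.13×10^-7)(9.52)/(3.117e-07) = 3.451 Ω
R_total = R_1 + R_2 + R_3 = 3.82 Ω

3.82 Ω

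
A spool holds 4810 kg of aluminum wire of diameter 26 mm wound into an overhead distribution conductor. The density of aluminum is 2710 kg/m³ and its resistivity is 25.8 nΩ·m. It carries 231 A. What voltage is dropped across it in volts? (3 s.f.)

37.5 V

ρ = 25.8 nΩ·m = 2.58×10^-8 Ω·m
A = π(d/2)² = π(1.3000e-02 m)² = 5.3093e-04 m²
L = m/(density·A) = 4810/(2710×5.3093e-04) = 3343 m
R = ρL/A = (2.58×10^-8)(3343)/(5.3093e-04) = 0.1625 Ω
V = IR = 231 × 0.1625 = 37.5 V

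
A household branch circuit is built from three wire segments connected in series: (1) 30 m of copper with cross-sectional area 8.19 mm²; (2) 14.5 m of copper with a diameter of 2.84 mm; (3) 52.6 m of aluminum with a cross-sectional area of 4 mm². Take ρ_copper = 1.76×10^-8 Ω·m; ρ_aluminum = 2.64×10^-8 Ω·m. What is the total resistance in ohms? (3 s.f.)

Seg 1: A = 8.19 mm² = 8.190e-06 m²
R_1 = (1.76×10^-8)(30)/(8.190e-06) = 0.06447 Ω
Seg 2: A = π(d/2)² = π(1.4200e-03 m)² = 6.335e-06 m²
R_2 = (1.76×10^-8)(14.5)/(6.335e-06) = 0.04029 Ω
Seg 3: A = 4 mm² = 4.000e-06 m²
R_3 = (2.64×10^-8)(52.6)/(4.000e-06) = 0.3472 Ω
R_total = R_1 + R_2 + R_3 = 0.452 Ω

0.452 Ω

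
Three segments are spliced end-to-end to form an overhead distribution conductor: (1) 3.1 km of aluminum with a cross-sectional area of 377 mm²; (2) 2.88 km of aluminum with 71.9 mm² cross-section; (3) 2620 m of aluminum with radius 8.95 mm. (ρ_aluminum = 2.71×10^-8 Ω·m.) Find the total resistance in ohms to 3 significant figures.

Seg 1: A = 377 mm² = 3.770e-04 m²
R_1 = (2.71×10^-8)(3100)/(3.770e-04) = 0.2228 Ω
Seg 2: A = 71.9 mm² = 7.190e-05 m²
R_2 = (2.71×10^-8)(2880)/(7.190e-05) = 1.086 Ω
Seg 3: A = πr² = π(8.9500e-03 m)² = 2.516e-04 m²
R_3 = (2.71×10^-8)(2620)/(2.516e-04) = 0.2821 Ω
R_total = R_1 + R_2 + R_3 = 1.59 Ω

1.59 Ω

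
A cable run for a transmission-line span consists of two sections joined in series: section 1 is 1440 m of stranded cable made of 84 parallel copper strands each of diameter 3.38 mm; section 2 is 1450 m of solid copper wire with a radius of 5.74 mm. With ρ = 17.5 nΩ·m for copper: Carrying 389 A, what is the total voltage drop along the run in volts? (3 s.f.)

ρ = 17.5 nΩ·m = 1.75×10^-8 Ω·m
Section 1: A_strand = π(1.6900e-03)² = 8.973e-06 m²; R₁ = ρL/(N·A_s) = (1.75×10^-8)(1440)/(84×8.973e-06) = 0.03343 Ω
Section 2: A = πr² = π(5.7400e-03 m)² = 1.035e-04 m²
R₂ = (1.75×10^-8)(1450)/(1.035e-04) = 0.2452 Ω
R = R₁ + R₂ = 0.2786 Ω
V = IR = 389 × 0.2786 = 108 V

108 V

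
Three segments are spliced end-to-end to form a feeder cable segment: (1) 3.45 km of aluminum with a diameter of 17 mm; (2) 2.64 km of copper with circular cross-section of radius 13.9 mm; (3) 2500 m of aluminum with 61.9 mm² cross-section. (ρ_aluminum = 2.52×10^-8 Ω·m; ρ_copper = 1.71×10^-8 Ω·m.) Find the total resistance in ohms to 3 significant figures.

1.48 Ω

Seg 1: A = π(d/2)² = π(8.5000e-03 m)² = 2.270e-04 m²
R_1 = (2.52×10^-8)(3450)/(2.270e-04) = 0.383 Ω
Seg 2: A = πr² = π(1.3900e-02 m)² = 6.070e-04 m²
R_2 = (1.71×10^-8)(2640)/(6.070e-04) = 0.07437 Ω
Seg 3: A = 61.9 mm² = 6.190e-05 m²
R_3 = (2.52×10^-8)(2500)/(6.190e-05) = 1.018 Ω
R_total = R_1 + R_2 + R_3 = 1.48 Ω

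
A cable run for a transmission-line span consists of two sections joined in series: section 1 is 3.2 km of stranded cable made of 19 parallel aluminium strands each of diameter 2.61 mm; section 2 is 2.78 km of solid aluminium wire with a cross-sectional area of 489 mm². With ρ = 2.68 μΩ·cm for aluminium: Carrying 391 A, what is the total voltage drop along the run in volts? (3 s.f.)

ρ = 2.68 μΩ·cm = 2.68×10^-8 Ω·m
Section 1: A_strand = π(1.3050e-03)² = 5.350e-06 m²; R₁ = ρL/(N·A_s) = (2.68×10^-8)(3200)/(19×5.350e-06) = 0.8436 Ω
Section 2: A = 489 mm² = 4.890e-04 m²
R₂ = (2.68×10^-8)(2780)/(4.890e-04) = 0.1524 Ω
R = R₁ + R₂ = 0.996 Ω
V = IR = 391 × 0.996 = 389 V

389 V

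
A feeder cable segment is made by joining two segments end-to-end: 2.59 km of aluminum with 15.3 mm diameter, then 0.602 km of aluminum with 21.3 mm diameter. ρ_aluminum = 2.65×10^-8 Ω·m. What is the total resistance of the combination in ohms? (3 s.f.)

Segment 1: A = π(d/2)² = π(7.6500e-03 m)² = 1.839e-04 m²
R₁ = ρL/A = (2.65×10^-8)(2590)/(1.839e-04) = 0.3733 Ω
Segment 2: A = π(d/2)² = π(1.0650e-02 m)² = 3.563e-04 m²
R₂ = (2.65×10^-8)(602)/(3.563e-04) = 0.04477 Ω
R = R₁ + R₂ = 0.418 Ω

0.418 Ω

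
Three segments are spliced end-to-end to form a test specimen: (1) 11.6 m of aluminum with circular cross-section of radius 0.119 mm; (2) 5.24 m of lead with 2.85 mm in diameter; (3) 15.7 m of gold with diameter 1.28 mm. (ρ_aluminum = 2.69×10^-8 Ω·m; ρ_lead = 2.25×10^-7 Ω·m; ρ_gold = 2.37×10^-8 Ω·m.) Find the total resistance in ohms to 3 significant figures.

Seg 1: A = πr² = π(1.1900e-04 m)² = 4.449e-08 m²
R_1 = (2.69×10^-8)(11.6)/(4.449e-08) = 7.014 Ω
Seg 2: A = π(d/2)² = π(1.4250e-03 m)² = 6.379e-06 m²
R_2 = (2.25×10^-7)(5.24)/(6.379e-06) = 0.1848 Ω
Seg 3: A = π(d/2)² = π(6.4000e-04 m)² = 1.287e-06 m²
R_3 = (2.37×10^-8)(15.7)/(1.287e-06) = 0.2892 Ω
R_total = R_1 + R_2 + R_3 = 7.49 Ω

7.49 Ω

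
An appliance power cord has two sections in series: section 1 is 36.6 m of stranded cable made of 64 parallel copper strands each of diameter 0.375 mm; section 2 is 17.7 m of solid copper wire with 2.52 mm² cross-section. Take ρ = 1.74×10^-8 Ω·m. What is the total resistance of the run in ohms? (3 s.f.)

0.212 Ω

Section 1: A_strand = π(1.8750e-04)² = 1.104e-07 m²; R₁ = ρL/(N·A_s) = (1.74×10^-8)(36.6)/(64×1.104e-07) = 0.09009 Ω
Section 2: A = 2.52 mm² = 2.520e-06 m²
R₂ = (1.74×10^-8)(17.7)/(2.520e-06) = 0.1222 Ω
R = R₁ + R₂ = 0.212 Ω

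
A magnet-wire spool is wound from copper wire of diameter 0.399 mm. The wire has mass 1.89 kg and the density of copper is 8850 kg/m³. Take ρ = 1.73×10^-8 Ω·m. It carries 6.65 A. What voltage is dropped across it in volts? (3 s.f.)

1570 V

A = π(d/2)² = π(1.9950e-04 m)² = 1.2504e-07 m²
L = m/(density·A) = 1.89/(8850×1.2504e-07) = 1708 m
R = ρL/A = (1.73×10^-8)(1708)/(1.2504e-07) = 236.3 Ω
V = IR = 6.65 × 236.3 = 1570 V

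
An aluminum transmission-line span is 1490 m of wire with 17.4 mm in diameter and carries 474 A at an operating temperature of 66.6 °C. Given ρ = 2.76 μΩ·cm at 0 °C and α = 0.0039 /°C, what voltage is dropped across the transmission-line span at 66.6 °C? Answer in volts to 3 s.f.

103 V

ρ = 2.76 μΩ·cm = 2.76×10^-8 Ω·m
A = π(d/2)² = π(8.7000e-03 m)² = 2.378e-04 m²
R₍0₎ = ρL/A = (2.76×10^-8)(1490)/(2.378e-04) = 0.1729 Ω
R₍66.6₎ = R₍0₎(1 + αΔT) = 0.1729 × (1 + 0.0039×66.6) = 0.2179 Ω
V = IR = 474 × 0.2179 = 103 V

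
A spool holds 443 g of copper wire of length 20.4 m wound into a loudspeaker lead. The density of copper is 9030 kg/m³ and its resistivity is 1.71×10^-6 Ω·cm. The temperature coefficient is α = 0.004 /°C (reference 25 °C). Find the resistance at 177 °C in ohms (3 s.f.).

ρ = 1.71×10^-6 Ω·cm = 1.71×10^-8 Ω·m
A = m/(density·L) = 0.443/(9030×20.4) = 2.4048e-06 m²
R = ρL/A = (1.71×10^-8)(20.4)/(2.4048e-06) = 0.1451 Ω
R(177 °C) = 0.1451 × (1 + 0.004×152) = 0.233 Ω

0.233 Ω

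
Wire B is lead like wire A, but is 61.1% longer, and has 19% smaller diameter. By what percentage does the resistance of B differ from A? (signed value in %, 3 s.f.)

146%

R ∝ L/d², so R_B/R_A = (1 + 61.1/100) × (1 − 19/100)⁻²
= 1.611 × 1.524 = 2.455
(R_B − R_A)/R_A = 2.455 − 1 = 146%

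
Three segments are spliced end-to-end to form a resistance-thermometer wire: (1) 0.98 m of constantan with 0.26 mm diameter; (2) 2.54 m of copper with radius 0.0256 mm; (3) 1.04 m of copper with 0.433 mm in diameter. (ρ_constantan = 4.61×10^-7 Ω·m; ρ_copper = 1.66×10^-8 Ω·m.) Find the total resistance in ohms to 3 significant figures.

29.1 Ω

Seg 1: A = π(d/2)² = π(1.3000e-04 m)² = 5.309e-08 m²
R_1 = (4.61×10^-7)(0.98)/(5.309e-08) = 8.509 Ω
Seg 2: A = πr² = π(2.5600e-05 m)² = 2.059e-09 m²
R_2 = (1.66×10^-8)(2.54)/(2.059e-09) = 20.48 Ω
Seg 3: A = π(d/2)² = π(2.1650e-04 m)² = 1.473e-07 m²
R_3 = (1.66×10^-8)(1.04)/(1.473e-07) = 0.1172 Ω
R_total = R_1 + R_2 + R_3 = 29.1 Ω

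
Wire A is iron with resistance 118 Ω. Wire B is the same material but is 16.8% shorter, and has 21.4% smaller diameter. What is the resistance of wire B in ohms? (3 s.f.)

R ∝ L/d², so R_B/R_A = (1 − 16.8/100) × (1 − 21.4/100)⁻²
= 0.832 × 1.619 = 1.347
R_B = 1.347 × 118 = 159 Ω

159 Ω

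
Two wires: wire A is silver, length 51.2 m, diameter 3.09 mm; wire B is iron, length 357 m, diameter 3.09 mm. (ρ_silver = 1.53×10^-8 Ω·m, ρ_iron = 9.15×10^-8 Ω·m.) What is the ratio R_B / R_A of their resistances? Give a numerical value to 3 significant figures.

R ∝ ρL/d², so R_B/R_A = (ρ_B/ρ_A) × (L_B/L_A)
= (9.15×10^-8/1.53×10^-8) × (357/51.2) = 41.7

41.7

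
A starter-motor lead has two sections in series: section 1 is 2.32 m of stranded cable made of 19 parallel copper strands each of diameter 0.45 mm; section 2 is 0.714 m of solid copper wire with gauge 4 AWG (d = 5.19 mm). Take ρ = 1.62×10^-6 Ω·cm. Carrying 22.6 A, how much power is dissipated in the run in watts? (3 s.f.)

6.63 W

ρ = 1.62×10^-6 Ω·cm = 1.62×10^-8 Ω·m
Section 1: A_strand = π(2.2500e-04)² = 1.590e-07 m²; R₁ = ρL/(N·A_s) = (1.62×10^-8)(2.32)/(19×1.590e-07) = 0.01244 Ω
Section 2: A = π(5.19/2 mm)² = π(2.5950e-03 m)² = 2.116e-05 m²
R₂ = (1.62×10^-8)(0.714)/(2.116e-05) = 5.467×10^-4 Ω
R = R₁ + R₂ = 0.01298 Ω
P = I²R = (22.6)² × 0.01298 = 6.63 W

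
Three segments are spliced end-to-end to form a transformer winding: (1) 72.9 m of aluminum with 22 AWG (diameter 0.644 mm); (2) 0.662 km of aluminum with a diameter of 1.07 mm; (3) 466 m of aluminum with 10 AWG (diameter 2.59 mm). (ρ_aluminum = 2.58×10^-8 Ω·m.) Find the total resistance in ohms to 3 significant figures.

Seg 1: A = π(0.644/2 mm)² = π(3.2200e-04 m)² = 3.257e-07 m²
R_1 = (2.58×10^-8)(72.9)/(3.257e-07) = 5.774 Ω
Seg 2: A = π(d/2)² = π(5.3500e-04 m)² = 8.992e-07 m²
R_2 = (2.58×10^-8)(662)/(8.992e-07) = 18.99 Ω
Seg 3: A = π(2.59/2 mm)² = π(1.2950e-03 m)² = 5.269e-06 m²
R_3 = (2.58×10^-8)(466)/(5.269e-06) = 2.282 Ω
R_total = R_1 + R_2 + R_3 = 27.1 Ω

27.1 Ω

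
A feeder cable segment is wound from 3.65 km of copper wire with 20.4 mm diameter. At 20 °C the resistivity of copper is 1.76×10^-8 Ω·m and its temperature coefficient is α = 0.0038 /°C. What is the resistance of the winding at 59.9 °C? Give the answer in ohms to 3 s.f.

0.226 Ω

A = π(d/2)² = π(1.0200e-02 m)² = 3.269e-04 m²
R₍20°C₎ = ρL/A = (1.76×10^-8)(3650)/(3.269e-04) = 0.1965 Ω
R = R₀(1 + αΔT) = 0.1965(1 + 0.0038×39.9) = 0.226 Ω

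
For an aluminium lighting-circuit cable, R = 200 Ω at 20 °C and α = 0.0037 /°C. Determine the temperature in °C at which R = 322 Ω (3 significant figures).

R = R₀(1 + α(T − T₀)) ⇒ T = T₀ + (R/R₀ − 1)/α
T = 20 + (322/200 − 1)/0.0037 = 20 + (0.61)/0.0037 = 185 °C

185 °C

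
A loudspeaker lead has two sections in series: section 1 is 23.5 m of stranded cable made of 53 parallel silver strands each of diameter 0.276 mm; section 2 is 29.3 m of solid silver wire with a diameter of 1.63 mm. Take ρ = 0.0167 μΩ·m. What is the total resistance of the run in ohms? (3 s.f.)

ρ = 0.0167 μΩ·m = 1.67×10^-8 Ω·m
Section 1: A_strand = π(1.3800e-04)² = 5.983e-08 m²; R₁ = ρL/(N·A_s) = (1.67×10^-8)(23.5)/(53×5.983e-08) = 0.1238 Ω
Section 2: A = π(d/2)² = π(8.1500e-04 m)² = 2.087e-06 m²
R₂ = (1.67×10^-8)(29.3)/(2.087e-06) = 0.2345 Ω
R = R₁ + R₂ = 0.358 Ω

0.358 Ω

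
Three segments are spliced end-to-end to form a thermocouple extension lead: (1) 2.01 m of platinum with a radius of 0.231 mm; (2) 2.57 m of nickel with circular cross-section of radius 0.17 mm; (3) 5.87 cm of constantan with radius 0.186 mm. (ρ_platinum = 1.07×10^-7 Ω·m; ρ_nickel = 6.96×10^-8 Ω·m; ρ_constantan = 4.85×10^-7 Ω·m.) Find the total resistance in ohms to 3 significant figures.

3.52 Ω

Seg 1: A = πr² = π(2.3100e-04 m)² = 1.676e-07 m²
R_1 = (1.07×10^-7)(2.01)/(1.676e-07) = 1.283 Ω
Seg 2: A = πr² = π(1.7000e-04 m)² = 9.079e-08 m²
R_2 = (6.96×10^-8)(2.57)/(9.079e-08) = 1.97 Ω
Seg 3: A = πr² = π(1.8600e-04 m)² = 1.087e-07 m²
R_3 = (4.85×10^-7)(0.0587)/(1.087e-07) = 0.2619 Ω
R_total = R_1 + R_2 + R_3 = 3.52 Ω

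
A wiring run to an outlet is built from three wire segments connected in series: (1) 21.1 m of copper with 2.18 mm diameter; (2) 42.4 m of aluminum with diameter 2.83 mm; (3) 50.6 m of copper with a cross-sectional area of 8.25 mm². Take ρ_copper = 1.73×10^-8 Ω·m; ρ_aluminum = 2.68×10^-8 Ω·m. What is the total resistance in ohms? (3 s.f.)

0.385 Ω

Seg 1: A = π(d/2)² = π(1.0900e-03 m)² = 3.733e-06 m²
R_1 = (1.73×10^-8)(21.1)/(3.733e-06) = 0.0978 Ω
Seg 2: A = π(d/2)² = π(1.4150e-03 m)² = 6.290e-06 m²
R_2 = (2.68×10^-8)(42.4)/(6.290e-06) = 0.1806 Ω
Seg 3: A = 8.25 mm² = 8.250e-06 m²
R_3 = (1.73×10^-8)(50.6)/(8.250e-06) = 0.1061 Ω
R_total = R_1 + R_2 + R_3 = 0.385 Ω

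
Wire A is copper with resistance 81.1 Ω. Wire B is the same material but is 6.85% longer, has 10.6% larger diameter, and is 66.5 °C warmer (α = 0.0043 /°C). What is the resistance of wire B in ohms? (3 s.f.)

R ∝ ρL/d² with ρ ∝ (1+αΔT), so R_B/R_A = (1 + 6.85/100) × (1 + 10.6/100)⁻² × (1 + 0.0043×66.5)
= 1.069 × 0.8175 × 1.286 = 1.123
R_B = 1.123 × 81.1 = 91.1 Ω

91.1 Ω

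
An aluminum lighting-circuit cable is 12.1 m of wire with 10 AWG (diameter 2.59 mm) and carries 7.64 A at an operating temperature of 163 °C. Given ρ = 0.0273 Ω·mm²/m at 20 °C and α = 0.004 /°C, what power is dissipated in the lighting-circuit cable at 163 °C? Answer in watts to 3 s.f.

5.75 W

ρ = 0.0273 Ω·mm²/m = 2.73×10^-8 Ω·m
A = π(2.59/2 mm)² = π(1.2950e-03 m)² = 5.269e-06 m²
R₍20₎ = ρL/A = (2.73×10^-8)(12.1)/(5.269e-06) = 0.0627 Ω
R₍163₎ = R₍20₎(1 + αΔT) = 0.0627 × (1 + 0.004×143) = 0.09856 Ω
P = I²R = (7.64)² × 0.09856 = 5.75 W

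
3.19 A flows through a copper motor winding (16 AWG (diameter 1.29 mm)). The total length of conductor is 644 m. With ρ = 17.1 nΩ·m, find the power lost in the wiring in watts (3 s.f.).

85.7 W

ρ = 17.1 nΩ·m = 1.71×10^-8 Ω·m
A = π(1.29/2 mm)² = π(6.4500e-04 m)² = 1.307e-06 m²
R = ρL/A = (1.71×10^-8)(644)/(1.307e-06) = 8.426 Ω
P = I²R = (3.19)² × 8.426 = 85.7 W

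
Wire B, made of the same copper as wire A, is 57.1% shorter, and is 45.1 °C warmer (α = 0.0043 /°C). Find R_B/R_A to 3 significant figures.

0.512

R ∝ ρL/d² with ρ ∝ (1+αΔT), so R_B/R_A = (1 − 57.1/100) × (1 + 0.0043×45.1)
= 0.429 × 1.194 = 0.512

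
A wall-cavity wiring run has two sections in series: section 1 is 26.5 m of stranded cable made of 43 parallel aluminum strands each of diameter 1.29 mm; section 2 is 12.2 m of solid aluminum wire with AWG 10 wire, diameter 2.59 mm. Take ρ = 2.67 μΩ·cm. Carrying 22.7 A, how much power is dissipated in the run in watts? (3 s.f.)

ρ = 2.67 μΩ·cm = 2.67×10^-8 Ω·m
Section 1: A_strand = π(6.4500e-04)² = 1.307e-06 m²; R₁ = ρL/(N·A_s) = (2.67×10^-8)(26.5)/(43×1.307e-06) = 0.01259 Ω
Section 2: A = π(2.59/2 mm)² = π(1.2950e-03 m)² = 5.269e-06 m²
R₂ = (2.67×10^-8)(12.2)/(5.269e-06) = 0.06183 Ω
R = R₁ + R₂ = 0.07442 Ω
P = I²R = (22.7)² × 0.07442 = 38.3 W

38.3 W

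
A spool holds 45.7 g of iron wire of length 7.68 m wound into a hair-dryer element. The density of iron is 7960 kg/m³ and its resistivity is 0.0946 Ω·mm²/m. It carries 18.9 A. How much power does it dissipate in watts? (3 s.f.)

ρ = 0.0946 Ω·mm²/m = 9.46×10^-8 Ω·m
A = m/(density·L) = 0.0457/(7960×7.68) = 7.4755e-07 m²
R = ρL/A = (9.46×10^-8)(7.68)/(7.4755e-07) = 0.9719 Ω
P = I²R = (18.9)² × 0.9719 = 347 W

347 W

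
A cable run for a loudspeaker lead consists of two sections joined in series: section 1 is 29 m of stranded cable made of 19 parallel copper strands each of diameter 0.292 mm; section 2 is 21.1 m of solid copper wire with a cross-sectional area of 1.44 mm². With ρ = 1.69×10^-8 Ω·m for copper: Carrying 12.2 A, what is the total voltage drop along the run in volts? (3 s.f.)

Section 1: A_strand = π(1.4600e-04)² = 6.697e-08 m²; R₁ = ρL/(N·A_s) = (1.69×10^-8)(29)/(19×6.697e-08) = 0.3852 Ω
Section 2: A = 1.44 mm² = 1.440e-06 m²
R₂ = (1.69×10^-8)(21.1)/(1.440e-06) = 0.2476 Ω
R = R₁ + R₂ = 0.6328 Ω
V = IR = 12.2 × 0.6328 = 7.72 V

7.72 V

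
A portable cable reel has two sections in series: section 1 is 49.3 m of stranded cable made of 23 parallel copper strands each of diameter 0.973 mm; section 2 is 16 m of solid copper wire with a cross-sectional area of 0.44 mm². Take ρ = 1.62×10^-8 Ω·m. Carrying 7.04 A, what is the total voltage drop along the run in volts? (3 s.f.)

Section 1: A_strand = π(4.8650e-04)² = 7.436e-07 m²; R₁ = ρL/(N·A_s) = (1.62×10^-8)(49.3)/(23×7.436e-07) = 0.0467 Ω
Section 2: A = 0.44 mm² = 4.400e-07 m²
R₂ = (1.62×10^-8)(16)/(4.400e-07) = 0.5891 Ω
R = R₁ + R₂ = 0.6358 Ω
V = IR = 7.04 × 0.6358 = 4.48 V

4.48 V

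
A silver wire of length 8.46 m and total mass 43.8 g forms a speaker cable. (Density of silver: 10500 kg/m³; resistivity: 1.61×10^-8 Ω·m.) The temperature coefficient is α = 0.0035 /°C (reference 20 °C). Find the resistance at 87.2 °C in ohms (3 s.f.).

0.341 Ω

A = m/(density·L) = 0.0438/(10500×8.46) = 4.9308e-07 m²
R = ρL/A = (1.61×10^-8)(8.46)/(4.9308e-07) = 0.2762 Ω
R(87.2 °C) = 0.2762 × (1 + 0.0035×67.2) = 0.341 Ω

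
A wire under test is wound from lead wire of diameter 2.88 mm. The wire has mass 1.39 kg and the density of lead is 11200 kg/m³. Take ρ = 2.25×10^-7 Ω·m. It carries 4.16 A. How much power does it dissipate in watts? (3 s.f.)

11.4 W

A = π(d/2)² = π(1.4400e-03 m)² = 6.5144e-06 m²
L = m/(density·A) = 1.39/(11200×6.5144e-06) = 19.05 m
R = ρL/A = (2.25×10^-7)(19.05)/(6.5144e-06) = 0.658 Ω
P = I²R = (4.16)² × 0.658 = 11.4 W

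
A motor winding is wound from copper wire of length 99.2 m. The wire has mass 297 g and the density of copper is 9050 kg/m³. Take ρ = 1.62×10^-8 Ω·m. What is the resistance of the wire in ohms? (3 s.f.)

A = m/(density·L) = 0.297/(9050×99.2) = 3.3082e-07 m²
R = ρL/A = (1.62×10^-8)(99.2)/(3.3082e-07) = 4.86 Ω

4.86 Ω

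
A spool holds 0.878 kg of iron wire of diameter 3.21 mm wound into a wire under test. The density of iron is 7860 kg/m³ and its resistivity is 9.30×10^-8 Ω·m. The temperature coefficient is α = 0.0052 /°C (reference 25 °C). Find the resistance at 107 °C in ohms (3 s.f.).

A = π(d/2)² = π(1.6050e-03 m)² = 8.0928e-06 m²
L = m/(density·A) = 0.878/(7860×8.0928e-06) = 13.8 m
R = ρL/A = (9.30×10^-8)(13.8)/(8.0928e-06) = 0.1586 Ω
R(107 °C) = 0.1586 × (1 + 0.0052×82) = 0.226 Ω

0.226 Ω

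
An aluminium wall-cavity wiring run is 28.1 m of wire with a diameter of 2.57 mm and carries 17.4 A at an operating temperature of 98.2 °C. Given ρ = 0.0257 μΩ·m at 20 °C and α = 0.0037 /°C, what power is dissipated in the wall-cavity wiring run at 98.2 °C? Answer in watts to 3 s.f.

54.3 W

ρ = 0.0257 μΩ·m = 2.57×10^-8 Ω·m
A = π(d/2)² = π(1.2850e-03 m)² = 5.187e-06 m²
R₍20₎ = ρL/A = (2.57×10^-8)(28.1)/(5.187e-06) = 0.1392 Ω
R₍98.2₎ = R₍20₎(1 + αΔT) = 0.1392 × (1 + 0.0037×78.2) = 0.1795 Ω
P = I²R = (17.4)² × 0.1795 = 54.3 W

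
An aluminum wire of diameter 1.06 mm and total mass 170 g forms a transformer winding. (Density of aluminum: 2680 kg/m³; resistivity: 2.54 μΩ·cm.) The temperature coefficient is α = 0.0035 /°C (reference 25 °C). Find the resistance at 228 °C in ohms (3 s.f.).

3.54 Ω

ρ = 2.54 μΩ·cm = 2.54×10^-8 Ω·m
A = π(d/2)² = π(5.3000e-04 m)² = 8.8247e-07 m²
L = m/(density·A) = 0.17/(2680×8.8247e-07) = 71.88 m
R = ρL/A = (2.54×10^-8)(71.88)/(8.8247e-07) = 2.069 Ω
R(228 °C) = 2.069 × (1 + 0.0035×203) = 3.54 Ω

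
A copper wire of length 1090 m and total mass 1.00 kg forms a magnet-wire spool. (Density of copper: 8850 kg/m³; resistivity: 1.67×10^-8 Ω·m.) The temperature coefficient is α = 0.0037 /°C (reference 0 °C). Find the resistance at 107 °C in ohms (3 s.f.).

A = m/(density·L) = 1/(8850×1090) = 1.0366e-07 m²
R = ρL/A = (1.67×10^-8)(1090)/(1.0366e-07) = 175.6 Ω
R(107 °C) = 175.6 × (1 + 0.0037×107) = 245 Ω

245 Ω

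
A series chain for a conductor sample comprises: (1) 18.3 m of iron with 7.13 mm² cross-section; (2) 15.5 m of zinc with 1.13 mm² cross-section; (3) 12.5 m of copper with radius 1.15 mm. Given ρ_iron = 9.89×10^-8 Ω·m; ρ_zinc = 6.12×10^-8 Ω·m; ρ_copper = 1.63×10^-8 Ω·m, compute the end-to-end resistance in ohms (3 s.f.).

Seg 1: A = 7.13 mm² = 7.130e-06 m²
R_1 = (9.89×10^-8)(18.3)/(7.130e-06) = 0.2538 Ω
Seg 2: A = 1.13 mm² = 1.130e-06 m²
R_2 = (6.12×10^-8)(15.5)/(1.130e-06) = 0.8395 Ω
Seg 3: A = πr² = π(1.1500e-03 m)² = 4.155e-06 m²
R_3 = (1.63×10^-8)(12.5)/(4.155e-06) = 0.04904 Ω
R_total = R_1 + R_2 + R_3 = 1.14 Ω

1.14 Ω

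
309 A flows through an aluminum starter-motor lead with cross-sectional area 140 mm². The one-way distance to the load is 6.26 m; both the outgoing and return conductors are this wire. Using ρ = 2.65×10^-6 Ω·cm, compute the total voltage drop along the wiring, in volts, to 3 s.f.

ρ = 2.65×10^-6 Ω·cm = 2.65×10^-8 Ω·m
A = 140 mm² = 1.400e-04 m²
Total conductor length (both ways) L = 2 × 6.26 = 12.52 m
R = ρL/A = (2.65×10^-8)(12.52)/(1.400e-04) = 0.00237 Ω
V = IR = 309 × 0.00237 = 0.732 V

0.732 V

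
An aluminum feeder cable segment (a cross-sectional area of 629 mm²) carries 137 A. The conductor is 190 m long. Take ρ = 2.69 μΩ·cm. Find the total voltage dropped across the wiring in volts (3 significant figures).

1.11 V

ρ = 2.69 μΩ·cm = 2.69×10^-8 Ω·m
A = 629 mm² = 6.290e-04 m²
R = ρL/A = (2.69×10^-8)(190)/(6.290e-04) = 0.008126 Ω
V = IR = 137 × 0.008126 = 1.11 V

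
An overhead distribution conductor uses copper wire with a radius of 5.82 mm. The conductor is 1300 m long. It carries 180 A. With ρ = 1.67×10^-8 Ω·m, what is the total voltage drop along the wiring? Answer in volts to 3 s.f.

36.7 V

A = πr² = π(5.8200e-03 m)² = 1.064e-04 m²
R = ρL/A = (1.67×10^-8)(1300)/(1.064e-04) = 0.204 Ω
V = IR = 180 × 0.204 = 36.7 V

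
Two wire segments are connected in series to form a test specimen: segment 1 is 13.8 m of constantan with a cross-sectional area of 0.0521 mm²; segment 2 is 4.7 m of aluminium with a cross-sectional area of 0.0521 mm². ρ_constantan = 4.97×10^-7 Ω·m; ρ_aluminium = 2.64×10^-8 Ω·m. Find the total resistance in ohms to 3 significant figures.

Segment 1: A = 0.0521 mm² = 5.210e-08 m²
R₁ = ρL/A = (4.97×10^-7)(13.8)/(5.210e-08) = 131.6 Ω
R₂ = (2.64×10^-8)(4.7)/(5.210e-08) = 2.382 Ω
R = R₁ + R₂ = 134 Ω

134 Ω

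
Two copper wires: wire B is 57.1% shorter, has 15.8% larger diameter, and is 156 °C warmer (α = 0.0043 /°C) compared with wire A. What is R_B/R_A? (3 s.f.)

R ∝ ρL/d² with ρ ∝ (1+αΔT), so R_B/R_A = (1 − 57.1/100) × (1 + 15.8/100)⁻² × (1 + 0.0043×156)
= 0.429 × 0.7457 × 1.671 = 0.535

0.535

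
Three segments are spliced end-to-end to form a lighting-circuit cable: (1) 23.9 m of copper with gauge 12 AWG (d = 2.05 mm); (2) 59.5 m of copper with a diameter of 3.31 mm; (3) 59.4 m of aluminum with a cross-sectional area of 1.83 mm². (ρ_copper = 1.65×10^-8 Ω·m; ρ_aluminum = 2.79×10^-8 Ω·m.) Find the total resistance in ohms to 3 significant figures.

1.14 Ω

Seg 1: A = π(2.05/2 mm)² = π(1.0250e-03 m)² = 3.301e-06 m²
R_1 = (1.65×10^-8)(23.9)/(3.301e-06) = 0.1195 Ω
Seg 2: A = π(d/2)² = π(1.6550e-03 m)² = 8.605e-06 m²
R_2 = (1.65×10^-8)(59.5)/(8.605e-06) = 0.1141 Ω
Seg 3: A = 1.83 mm² = 1.830e-06 m²
R_3 = (2.79×10^-8)(59.4)/(1.830e-06) = 0.9056 Ω
R_total = R_1 + R_2 + R_3 = 1.14 Ω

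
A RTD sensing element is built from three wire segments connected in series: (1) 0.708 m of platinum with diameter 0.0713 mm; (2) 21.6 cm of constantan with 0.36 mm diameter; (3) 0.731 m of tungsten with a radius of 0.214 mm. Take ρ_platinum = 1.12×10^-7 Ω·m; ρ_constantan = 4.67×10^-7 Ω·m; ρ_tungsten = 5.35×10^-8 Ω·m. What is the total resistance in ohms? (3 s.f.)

21.1 Ω

Seg 1: A = π(d/2)² = π(3.5650e-05 m)² = 3.993e-09 m²
R_1 = (1.12×10^-7)(0.708)/(3.993e-09) = 19.86 Ω
Seg 2: A = π(d/2)² = π(1.8000e-04 m)² = 1.018e-07 m²
R_2 = (4.67×10^-7)(0.216)/(1.018e-07) = 0.991 Ω
Seg 3: A = πr² = π(2.1400e-04 m)² = 1.439e-07 m²
R_3 = (5.35×10^-8)(0.731)/(1.439e-07) = 0.2718 Ω
R_total = R_1 + R_2 + R_3 = 21.1 Ω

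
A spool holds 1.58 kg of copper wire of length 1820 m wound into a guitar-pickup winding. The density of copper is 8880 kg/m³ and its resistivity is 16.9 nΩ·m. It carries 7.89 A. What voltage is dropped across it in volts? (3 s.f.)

2480 V

ρ = 16.9 nΩ·m = 1.69×10^-8 Ω·m
A = m/(density·L) = 1.58/(8880×1820) = 9.7763e-08 m²
R = ρL/A = (1.69×10^-8)(1820)/(9.7763e-08) = 314.6 Ω
V = IR = 7.89 × 314.6 = 2480 V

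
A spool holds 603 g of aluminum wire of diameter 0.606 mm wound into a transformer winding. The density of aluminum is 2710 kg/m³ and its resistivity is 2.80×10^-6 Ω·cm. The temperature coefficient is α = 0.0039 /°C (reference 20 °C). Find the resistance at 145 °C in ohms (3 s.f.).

111 Ω

ρ = 2.80×10^-6 Ω·cm = 2.80×10^-8 Ω·m
A = π(d/2)² = π(3.0300e-04 m)² = 2.8843e-07 m²
L = m/(density·A) = 0.603/(2710×2.8843e-07) = 771.5 m
R = ρL/A = (2.80×10^-8)(771.5)/(2.8843e-07) = 74.89 Ω
R(145 °C) = 74.89 × (1 + 0.0039×125) = 111 Ω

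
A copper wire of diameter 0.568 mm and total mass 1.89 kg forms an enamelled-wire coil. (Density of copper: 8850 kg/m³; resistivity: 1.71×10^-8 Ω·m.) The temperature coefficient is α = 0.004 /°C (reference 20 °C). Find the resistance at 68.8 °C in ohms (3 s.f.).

68.0 Ω

A = π(d/2)² = π(2.8400e-04 m)² = 2.5339e-07 m²
L = m/(density·A) = 1.89/(8850×2.5339e-07) = 842.8 m
R = ρL/A = (1.71×10^-8)(842.8)/(2.5339e-07) = 56.88 Ω
R(68.8 °C) = 56.88 × (1 + 0.004×48.8) = 68.0 Ω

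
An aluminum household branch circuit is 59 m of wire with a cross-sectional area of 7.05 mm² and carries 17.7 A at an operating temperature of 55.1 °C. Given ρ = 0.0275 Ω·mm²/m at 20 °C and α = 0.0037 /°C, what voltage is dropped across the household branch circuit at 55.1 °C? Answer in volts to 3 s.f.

ρ = 0.0275 Ω·mm²/m = 2.75×10^-8 Ω·m
A = 7.05 mm² = 7.050e-06 m²
R₍20₎ = ρL/A = (2.75×10^-8)(59)/(7.050e-06) = 0.2301 Ω
R₍55.1₎ = R₍20₎(1 + αΔT) = 0.2301 × (1 + 0.0037×35.1) = 0.26 Ω
V = IR = 17.7 × 0.26 = 4.60 V

4.60 V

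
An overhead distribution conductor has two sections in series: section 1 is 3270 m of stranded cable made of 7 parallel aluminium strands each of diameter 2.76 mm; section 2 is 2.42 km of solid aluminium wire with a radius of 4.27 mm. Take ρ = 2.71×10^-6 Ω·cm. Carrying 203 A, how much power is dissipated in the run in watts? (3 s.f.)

1.34×10^5 W

ρ = 2.71×10^-6 Ω·cm = 2.71×10^-8 Ω·m
Section 1: A_strand = π(1.3800e-03)² = 5.983e-06 m²; R₁ = ρL/(N·A_s) = (2.71×10^-8)(3270)/(7×5.983e-06) = 2.116 Ω
Section 2: A = πr² = π(4.2700e-03 m)² = 5.728e-05 m²
R₂ = (2.71×10^-8)(2420)/(5.728e-05) = 1.145 Ω
R = R₁ + R₂ = 3.261 Ω
P = I²R = (203)² × 3.261 = 1.34×10^5 W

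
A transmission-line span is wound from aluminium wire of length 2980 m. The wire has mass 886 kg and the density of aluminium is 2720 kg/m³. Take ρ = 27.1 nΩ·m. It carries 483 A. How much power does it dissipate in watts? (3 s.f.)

ρ = 27.1 nΩ·m = 2.71×10^-8 Ω·m
A = m/(density·L) = 886/(2720×2980) = 1.0931e-04 m²
R = ρL/A = (2.71×10^-8)(2980)/(1.0931e-04) = 0.7388 Ω
P = I²R = (483)² × 0.7388 = 1.72×10^5 W

1.72×10^5 W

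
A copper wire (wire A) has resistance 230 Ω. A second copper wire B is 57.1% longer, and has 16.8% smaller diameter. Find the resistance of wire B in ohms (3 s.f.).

R ∝ L/d², so R_B/R_A = (1 + 57.1/100) × (1 − 16.8/100)⁻²
= 1.571 × 1.445 = 2.269
R_B = 2.269 × 230 = 522 Ω

522 Ω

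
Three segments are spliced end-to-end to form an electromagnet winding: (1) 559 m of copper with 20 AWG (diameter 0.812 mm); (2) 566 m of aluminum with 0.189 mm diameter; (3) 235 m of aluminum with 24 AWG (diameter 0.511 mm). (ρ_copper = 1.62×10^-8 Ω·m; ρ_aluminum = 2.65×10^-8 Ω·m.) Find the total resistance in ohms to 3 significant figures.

Seg 1: A = π(0.812/2 mm)² = π(4.0600e-04 m)² = 5.178e-07 m²
R_1 = (1.62×10^-8)(559)/(5.178e-07) = 17.49 Ω
Seg 2: A = π(d/2)² = π(9.4500e-05 m)² = 2.806e-08 m²
R_2 = (2.65×10^-8)(566)/(2.806e-08) = 534.6 Ω
Seg 3: A = π(0.511/2 mm)² = π(2.5550e-04 m)² = 2.051e-07 m²
R_3 = (2.65×10^-8)(235)/(2.051e-07) = 30.37 Ω
R_total = R_1 + R_2 + R_3 = 582 Ω

582 Ω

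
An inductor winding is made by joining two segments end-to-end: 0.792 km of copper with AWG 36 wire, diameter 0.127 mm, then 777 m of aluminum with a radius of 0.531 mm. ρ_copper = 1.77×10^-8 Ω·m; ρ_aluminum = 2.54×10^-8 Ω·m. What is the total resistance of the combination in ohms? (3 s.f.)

1130 Ω

Segment 1: A = π(0.127/2 mm)² = π(6.3500e-05 m)² = 1.267e-08 m²
R₁ = ρL/A = (1.77×10^-8)(792)/(1.267e-08) = 1107 Ω
Segment 2: A = πr² = π(5.3100e-04 m)² = 8.858e-07 m²
R₂ = (2.54×10^-8)(777)/(8.858e-07) = 22.28 Ω
R = R₁ + R₂ = 1130 Ω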